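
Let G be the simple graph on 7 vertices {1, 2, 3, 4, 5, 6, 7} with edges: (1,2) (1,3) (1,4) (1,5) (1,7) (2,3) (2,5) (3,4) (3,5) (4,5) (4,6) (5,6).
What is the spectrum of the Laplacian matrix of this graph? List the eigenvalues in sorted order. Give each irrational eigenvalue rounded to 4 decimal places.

[0, 0.9248, 1.9308, 3.7392, 5.2931, 5.8732, 6.2389]

Reading degrees in the order [1, 2, 3, 4, 5, 6, 7] gives [5, 3, 4, 4, 5, 2, 1]; set D = diag(5, 3, 4, 4, 5, 2, 1) and form L = D - A. Since every row of L sums to 0, the all-ones vector is in the kernel and 0 is an eigenvalue. The eigenvalues sum to 24, which equals trace(L) = 2|E|.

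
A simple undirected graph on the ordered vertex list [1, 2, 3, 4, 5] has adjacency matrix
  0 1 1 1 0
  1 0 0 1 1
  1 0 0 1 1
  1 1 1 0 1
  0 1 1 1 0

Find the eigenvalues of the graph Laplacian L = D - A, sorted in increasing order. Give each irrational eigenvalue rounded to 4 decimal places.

Reading degrees in the order [1, 2, 3, 4, 5] gives [3, 3, 3, 4, 3]; set D = diag(3, 3, 3, 4, 3) and form L = D - A. The multiplicity of 0 as a Laplacian eigenvalue equals the number of connected components. The single zero eigenvalue shows the graph is connected. There is one zero in the spectrum, matching the 1 component. By the matrix-tree theorem the graph has (1/5) * product of the nonzero eigenvalues = 45 spanning trees.

[0, 3, 3, 5, 5]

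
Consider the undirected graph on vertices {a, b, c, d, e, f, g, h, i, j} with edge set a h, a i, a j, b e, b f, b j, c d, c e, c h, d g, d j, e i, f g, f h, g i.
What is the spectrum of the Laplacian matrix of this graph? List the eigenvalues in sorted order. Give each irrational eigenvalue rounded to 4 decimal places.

[0, 2, 2, 2, 2, 2, 5, 5, 5, 5]

Reading degrees in the order [a, b, c, d, e, f, g, h, i, j] gives [3, 3, 3, 3, 3, 3, 3, 3, 3, 3]; set D = diag(3, 3, 3, 3, 3, 3, 3, 3, 3, 3) and form L = D - A. Since every row of L sums to 0, the all-ones vector is in the kernel and 0 is an eigenvalue. The single zero eigenvalue shows the graph is connected.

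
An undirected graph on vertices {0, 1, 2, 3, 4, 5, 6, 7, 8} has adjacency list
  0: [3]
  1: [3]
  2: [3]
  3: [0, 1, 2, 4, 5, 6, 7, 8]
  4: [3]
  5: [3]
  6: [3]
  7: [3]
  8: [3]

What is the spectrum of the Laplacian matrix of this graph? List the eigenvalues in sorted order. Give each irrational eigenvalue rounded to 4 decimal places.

Each diagonal entry of L is the vertex degree and each off-diagonal entry is -1 where an edge is present, 0 otherwise; in the order [0, 1, 2, 3, 4, 5, 6, 7, 8] the diagonal is [1, 1, 1, 8, 1, 1, 1, 1, 1]. L is symmetric positive semidefinite, so every eigenvalue is real and nonnegative. The single zero eigenvalue shows the graph is connected. The eigenvalues sum to 16, which equals trace(L) = 2|E|.

[0, 1, 1, 1, 1, 1, 1, 1, 9]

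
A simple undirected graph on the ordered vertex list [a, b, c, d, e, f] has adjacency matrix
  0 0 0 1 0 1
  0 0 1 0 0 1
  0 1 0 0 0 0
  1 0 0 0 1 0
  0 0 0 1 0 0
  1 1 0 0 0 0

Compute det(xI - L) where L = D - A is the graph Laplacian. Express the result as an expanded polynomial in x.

Each diagonal entry of L is the vertex degree and each off-diagonal entry is -1 where an edge is present, 0 otherwise; in the order [a, b, c, d, e, f] the diagonal is [2, 2, 1, 2, 1, 2]. Computing det(xI - L) by cofactor expansion (or equivalently via sum-over-permutations) gives x^6 - 10x^5 + 36x^4 - 56x^3 + 35x^2 - 6x. The coefficient of x^5 equals -trace(L) = -10, matching the sum of degrees.

x^6 - 10x^5 + 36x^4 - 56x^3 + 35x^2 - 6x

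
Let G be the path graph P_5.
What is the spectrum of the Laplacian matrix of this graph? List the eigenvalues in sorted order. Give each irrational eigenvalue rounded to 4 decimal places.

The graph has 5 vertices and degree multiset [2, 2, 2, 1, 1]; D is the diagonal matrix of degrees and L = D - A. L is symmetric positive semidefinite, so every eigenvalue is real and nonnegative. The largest eigenvalue, 3.6180, is at most the vertex count 5.

[0, 0.3820, 1.3820, 2.6180, 3.6180]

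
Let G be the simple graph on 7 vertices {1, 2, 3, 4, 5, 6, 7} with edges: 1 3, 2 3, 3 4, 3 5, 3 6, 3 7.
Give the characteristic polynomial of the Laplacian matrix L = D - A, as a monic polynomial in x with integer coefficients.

Reading degrees in the order [1, 2, 3, 4, 5, 6, 7] gives [1, 1, 6, 1, 1, 1, 1]; set D = diag(1, 1, 6, 1, 1, 1, 1) and form L = D - A. Computing det(xI - L) by cofactor expansion (or equivalently via sum-over-permutations) gives x^7 - 12x^6 + 45x^5 - 80x^4 + 75x^3 - 36x^2 + 7x. The coefficient of x^6 equals -trace(L) = -12, matching the sum of degrees. There is one zero in the spectrum, matching the 1 component.

x^7 - 12x^6 + 45x^5 - 80x^4 + 75x^3 - 36x^2 + 7x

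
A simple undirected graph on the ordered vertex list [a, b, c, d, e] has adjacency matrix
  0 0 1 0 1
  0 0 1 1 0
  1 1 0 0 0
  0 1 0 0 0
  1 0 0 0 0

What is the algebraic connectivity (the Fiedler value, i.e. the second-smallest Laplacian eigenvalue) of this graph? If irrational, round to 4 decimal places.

0.3820

Each diagonal entry of L is the vertex degree and each off-diagonal entry is -1 where an edge is present, 0 otherwise; in the order [a, b, c, d, e] the diagonal is [2, 2, 2, 1, 1]. The smallest Laplacian eigenvalue is always 0. The next one, lambda_2 = 0.3820, measures how hard the graph is to disconnect: larger values mean better connectivity. By the matrix-tree theorem the graph has (1/5) * product of the nonzero eigenvalues = 1 spanning tree.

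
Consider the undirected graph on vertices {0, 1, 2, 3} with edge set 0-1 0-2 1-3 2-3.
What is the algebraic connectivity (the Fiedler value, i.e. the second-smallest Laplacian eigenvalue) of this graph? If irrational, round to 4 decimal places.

With the vertex order [0, 1, 2, 3], the degrees are [2, 2, 2, 2], giving D = diag(2, 2, 2, 2) and L = D - A. The sorted Laplacian eigenvalues are [0, 2, 2, 4]; the algebraic connectivity is the second entry, 2.

2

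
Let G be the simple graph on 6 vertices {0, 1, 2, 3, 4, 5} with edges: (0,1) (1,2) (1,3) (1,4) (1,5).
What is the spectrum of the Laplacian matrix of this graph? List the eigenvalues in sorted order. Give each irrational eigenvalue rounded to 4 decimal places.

[0, 1, 1, 1, 1, 6]

Reading degrees in the order [0, 1, 2, 3, 4, 5] gives [1, 5, 1, 1, 1, 1]; set D = diag(1, 5, 1, 1, 1, 1) and form L = D - A. Since every row of L sums to 0, the all-ones vector is in the kernel and 0 is an eigenvalue.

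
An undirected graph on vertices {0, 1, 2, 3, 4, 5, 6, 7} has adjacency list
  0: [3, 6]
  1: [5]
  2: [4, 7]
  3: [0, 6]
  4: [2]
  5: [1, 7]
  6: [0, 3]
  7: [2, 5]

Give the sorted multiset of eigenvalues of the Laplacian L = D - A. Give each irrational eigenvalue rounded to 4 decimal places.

With the vertex order [0, 1, 2, 3, 4, 5, 6, 7], the degrees are [2, 1, 2, 2, 1, 2, 2, 2], giving D = diag(2, 1, 2, 2, 1, 2, 2, 2) and L = D - A. Diagonalising L (or applying a numerical eigensolver to the 8x8 matrix) gives the spectrum above. The 2 zero eigenvalues correspond to the 2 connected components. There are 2 zeros in the spectrum, matching the 2 components.

[0, 0, 0.3820, 1.3820, 2.6180, 3, 3, 3.6180]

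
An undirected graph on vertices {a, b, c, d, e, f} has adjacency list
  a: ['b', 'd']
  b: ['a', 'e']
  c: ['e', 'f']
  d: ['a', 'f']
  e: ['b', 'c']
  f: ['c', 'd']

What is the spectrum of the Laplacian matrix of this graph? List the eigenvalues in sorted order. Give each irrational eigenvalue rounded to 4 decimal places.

[0, 1, 1, 3, 3, 4]

Reading degrees in the order [a, b, c, d, e, f] gives [2, 2, 2, 2, 2, 2]; set D = diag(2, 2, 2, 2, 2, 2) and form L = D - A. Since every row of L sums to 0, the all-ones vector is in the kernel and 0 is an eigenvalue.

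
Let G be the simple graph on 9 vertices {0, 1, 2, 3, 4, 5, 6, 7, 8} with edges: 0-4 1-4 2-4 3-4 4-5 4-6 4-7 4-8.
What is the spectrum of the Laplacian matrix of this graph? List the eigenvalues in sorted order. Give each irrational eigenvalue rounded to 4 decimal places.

Reading degrees in the order [0, 1, 2, 3, 4, 5, 6, 7, 8] gives [1, 1, 1, 1, 8, 1, 1, 1, 1]; set D = diag(1, 1, 1, 1, 8, 1, 1, 1, 1) and form L = D - A. Diagonalising L (or applying a numerical eigensolver to the 9x9 matrix) gives the spectrum above. The single zero eigenvalue shows the graph is connected. By the matrix-tree theorem the graph has (1/9) * product of the nonzero eigenvalues = 1 spanning tree.

[0, 1, 1, 1, 1, 1, 1, 1, 9]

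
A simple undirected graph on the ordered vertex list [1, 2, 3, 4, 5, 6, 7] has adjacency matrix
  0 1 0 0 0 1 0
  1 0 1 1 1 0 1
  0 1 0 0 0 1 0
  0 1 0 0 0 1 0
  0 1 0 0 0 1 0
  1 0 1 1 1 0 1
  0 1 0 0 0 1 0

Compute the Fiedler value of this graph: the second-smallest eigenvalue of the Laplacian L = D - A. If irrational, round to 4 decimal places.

Reading degrees in the order [1, 2, 3, 4, 5, 6, 7] gives [2, 5, 2, 2, 2, 5, 2]; set D = diag(2, 5, 2, 2, 2, 5, 2) and form L = D - A. The sorted Laplacian eigenvalues are [0, 2, 2, 2, 2, 5, 7]; the algebraic connectivity is the second entry, 2.

2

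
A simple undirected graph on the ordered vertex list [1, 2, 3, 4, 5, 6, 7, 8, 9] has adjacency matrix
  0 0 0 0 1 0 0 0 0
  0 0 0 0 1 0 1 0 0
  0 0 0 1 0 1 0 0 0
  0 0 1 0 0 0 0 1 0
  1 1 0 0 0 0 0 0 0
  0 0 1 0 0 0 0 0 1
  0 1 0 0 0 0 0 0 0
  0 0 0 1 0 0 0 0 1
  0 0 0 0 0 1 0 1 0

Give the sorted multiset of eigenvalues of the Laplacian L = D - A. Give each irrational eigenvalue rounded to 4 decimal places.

Reading degrees in the order [1, 2, 3, 4, 5, 6, 7, 8, 9] gives [1, 2, 2, 2, 2, 2, 1, 2, 2]; set D = diag(1, 2, 2, 2, 2, 2, 1, 2, 2) and form L = D - A. Since every row of L sums to 0, the all-ones vector is in the kernel and 0 is an eigenvalue. The 2 zero eigenvalues correspond to the 2 connected components. There are 2 zeros in the spectrum, matching the 2 components.

[0, 0, 0.5858, 1.3820, 1.3820, 2, 3.4142, 3.6180, 3.6180]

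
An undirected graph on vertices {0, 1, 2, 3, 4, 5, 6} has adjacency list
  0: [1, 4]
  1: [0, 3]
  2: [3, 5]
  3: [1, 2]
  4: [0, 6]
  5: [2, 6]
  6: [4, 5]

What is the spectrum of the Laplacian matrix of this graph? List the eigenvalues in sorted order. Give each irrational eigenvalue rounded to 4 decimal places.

[0, 0.7530, 0.7530, 2.4450, 2.4450, 3.8019, 3.8019]

Each diagonal entry of L is the vertex degree and each off-diagonal entry is -1 where an edge is present, 0 otherwise; in the order [0, 1, 2, 3, 4, 5, 6] the diagonal is [2, 2, 2, 2, 2, 2, 2]. Since every row of L sums to 0, the all-ones vector is in the kernel and 0 is an eigenvalue. The single zero eigenvalue shows the graph is connected. The largest eigenvalue, 3.8019, is at most the vertex count 7. By the matrix-tree theorem the graph has (1/7) * product of the nonzero eigenvalues = 7 spanning trees.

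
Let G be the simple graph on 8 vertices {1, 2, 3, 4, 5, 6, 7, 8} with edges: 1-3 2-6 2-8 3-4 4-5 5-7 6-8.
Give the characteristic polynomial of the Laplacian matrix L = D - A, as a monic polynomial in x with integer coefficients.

Reading degrees in the order [1, 2, 3, 4, 5, 6, 7, 8] gives [1, 2, 2, 2, 2, 2, 1, 2]; set D = diag(1, 2, 2, 2, 2, 2, 1, 2) and form L = D - A. L has integer entries, so p(x) = det(xI - L) has integer coefficients. Expanding the determinant yields x^8 - 14x^7 + 78x^6 - 218x^5 + 314x^4 - 210x^3 + 45x^2. Since p(0) = det(-L) = 0, x divides p(x). The eigenvalues sum to 14, which equals trace(L) = 2|E|.

x^8 - 14x^7 + 78x^6 - 218x^5 + 314x^4 - 210x^3 + 45x^2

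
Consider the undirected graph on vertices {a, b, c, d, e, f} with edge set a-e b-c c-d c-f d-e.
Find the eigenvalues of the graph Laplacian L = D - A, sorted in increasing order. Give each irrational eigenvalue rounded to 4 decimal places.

[0, 0.3249, 1, 1.4608, 3, 4.2143]

With the vertex order [a, b, c, d, e, f], the degrees are [1, 1, 3, 2, 2, 1], giving D = diag(1, 1, 3, 2, 2, 1) and L = D - A. The multiplicity of 0 as a Laplacian eigenvalue equals the number of connected components. The single zero eigenvalue shows the graph is connected.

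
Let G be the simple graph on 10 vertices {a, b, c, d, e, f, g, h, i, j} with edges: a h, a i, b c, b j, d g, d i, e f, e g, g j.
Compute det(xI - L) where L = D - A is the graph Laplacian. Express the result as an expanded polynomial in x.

x^10 - 18x^9 + 135x^8 - 548x^7 + 1308x^6 - 1866x^5 + 1546x^4 - 688x^3 + 141x^2 - 10x

With the vertex order [a, b, c, d, e, f, g, h, i, j], the degrees are [2, 2, 1, 2, 2, 1, 3, 1, 2, 2], giving D = diag(2, 2, 1, 2, 2, 1, 3, 1, 2, 2) and L = D - A. Computing det(xI - L) by cofactor expansion (or equivalently via sum-over-permutations) gives x^10 - 18x^9 + 135x^8 - 548x^7 + 1308x^6 - 1866x^5 + 1546x^4 - 688x^3 + 141x^2 - 10x. The coefficient of x^9 equals -trace(L) = -18, matching the sum of degrees. The largest eigenvalue, 4.4659, is at most the vertex count 10.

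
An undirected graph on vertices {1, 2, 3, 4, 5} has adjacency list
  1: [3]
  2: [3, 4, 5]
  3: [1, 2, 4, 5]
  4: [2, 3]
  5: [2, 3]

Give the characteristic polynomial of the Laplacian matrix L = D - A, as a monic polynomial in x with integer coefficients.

x^5 - 12x^4 + 49x^3 - 78x^2 + 40x

Each diagonal entry of L is the vertex degree and each off-diagonal entry is -1 where an edge is present, 0 otherwise; in the order [1, 2, 3, 4, 5] the diagonal is [1, 3, 4, 2, 2]. L has integer entries, so p(x) = det(xI - L) has integer coefficients. Expanding the determinant yields x^5 - 12x^4 + 49x^3 - 78x^2 + 40x. Since p(0) = det(-L) = 0, x divides p(x). The eigenvalues sum to 12, which equals trace(L) = 2|E|. There is one zero in the spectrum, matching the 1 component.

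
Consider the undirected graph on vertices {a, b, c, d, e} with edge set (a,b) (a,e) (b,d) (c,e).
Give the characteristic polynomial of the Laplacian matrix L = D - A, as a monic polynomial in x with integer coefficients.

x^5 - 8x^4 + 21x^3 - 20x^2 + 5x

With the vertex order [a, b, c, d, e], the degrees are [2, 2, 1, 1, 2], giving D = diag(2, 2, 1, 1, 2) and L = D - A. Computing det(xI - L) by cofactor expansion (or equivalently via sum-over-permutations) gives x^5 - 8x^4 + 21x^3 - 20x^2 + 5x. The coefficient of x^4 equals -trace(L) = -8, matching the sum of degrees. By the matrix-tree theorem the graph has (1/5) * product of the nonzero eigenvalues = 1 spanning tree.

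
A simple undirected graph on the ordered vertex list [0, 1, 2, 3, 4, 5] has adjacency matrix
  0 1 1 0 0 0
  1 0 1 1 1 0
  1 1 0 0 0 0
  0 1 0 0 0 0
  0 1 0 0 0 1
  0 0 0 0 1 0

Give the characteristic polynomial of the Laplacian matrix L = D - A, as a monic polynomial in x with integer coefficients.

x^6 - 12x^5 + 51x^4 - 94x^3 + 72x^2 - 18x

With the vertex order [0, 1, 2, 3, 4, 5], the degrees are [2, 4, 2, 1, 2, 1], giving D = diag(2, 4, 2, 1, 2, 1) and L = D - A. Computing det(xI - L) by cofactor expansion (or equivalently via sum-over-permutations) gives x^6 - 12x^5 + 51x^4 - 94x^3 + 72x^2 - 18x. The coefficient of x^5 equals -trace(L) = -12, matching the sum of degrees. The largest eigenvalue, 5.0861, is at most the vertex count 6.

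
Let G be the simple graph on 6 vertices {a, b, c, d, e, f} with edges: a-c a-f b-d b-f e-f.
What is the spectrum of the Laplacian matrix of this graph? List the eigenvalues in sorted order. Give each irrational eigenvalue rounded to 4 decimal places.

Each diagonal entry of L is the vertex degree and each off-diagonal entry is -1 where an edge is present, 0 otherwise; in the order [a, b, c, d, e, f] the diagonal is [2, 2, 1, 1, 1, 3]. The multiplicity of 0 as a Laplacian eigenvalue equals the number of connected components. The single zero eigenvalue shows the graph is connected. The eigenvalues sum to 10, which equals trace(L) = 2|E|.

[0, 0.3820, 0.6972, 2, 2.6180, 4.3028]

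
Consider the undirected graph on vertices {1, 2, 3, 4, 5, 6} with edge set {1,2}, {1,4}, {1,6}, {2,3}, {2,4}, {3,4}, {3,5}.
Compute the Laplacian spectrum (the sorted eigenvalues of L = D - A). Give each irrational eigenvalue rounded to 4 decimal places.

[0, 0.5858, 1.2679, 3.4142, 4, 4.7321]

Reading degrees in the order [1, 2, 3, 4, 5, 6] gives [3, 3, 3, 3, 1, 1]; set D = diag(3, 3, 3, 3, 1, 1) and form L = D - A. The multiplicity of 0 as a Laplacian eigenvalue equals the number of connected components. The single zero eigenvalue shows the graph is connected. By the matrix-tree theorem the graph has (1/6) * product of the nonzero eigenvalues = 8 spanning trees. The eigenvalues sum to 14, which equals trace(L) = 2|E|.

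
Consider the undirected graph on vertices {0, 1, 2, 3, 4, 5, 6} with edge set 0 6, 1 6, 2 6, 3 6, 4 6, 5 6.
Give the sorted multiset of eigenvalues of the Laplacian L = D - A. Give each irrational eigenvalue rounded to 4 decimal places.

[0, 1, 1, 1, 1, 1, 7]

Each diagonal entry of L is the vertex degree and each off-diagonal entry is -1 where an edge is present, 0 otherwise; in the order [0, 1, 2, 3, 4, 5, 6] the diagonal is [1, 1, 1, 1, 1, 1, 6]. The multiplicity of 0 as a Laplacian eigenvalue equals the number of connected components. The eigenvalues sum to 12, which equals trace(L) = 2|E|.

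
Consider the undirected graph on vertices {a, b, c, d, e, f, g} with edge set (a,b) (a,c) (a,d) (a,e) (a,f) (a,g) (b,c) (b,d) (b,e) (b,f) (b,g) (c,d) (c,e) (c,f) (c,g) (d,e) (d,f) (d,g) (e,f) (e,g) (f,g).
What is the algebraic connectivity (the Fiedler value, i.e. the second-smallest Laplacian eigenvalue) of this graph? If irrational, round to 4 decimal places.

7

Each diagonal entry of L is the vertex degree and each off-diagonal entry is -1 where an edge is present, 0 otherwise; in the order [a, b, c, d, e, f, g] the diagonal is [6, 6, 6, 6, 6, 6, 6]. The smallest Laplacian eigenvalue is always 0. The next one, lambda_2 = 7, measures how hard the graph is to disconnect: larger values mean better connectivity. There is one zero in the spectrum, matching the 1 component. By the matrix-tree theorem the graph has (1/7) * product of the nonzero eigenvalues = 16807 spanning trees.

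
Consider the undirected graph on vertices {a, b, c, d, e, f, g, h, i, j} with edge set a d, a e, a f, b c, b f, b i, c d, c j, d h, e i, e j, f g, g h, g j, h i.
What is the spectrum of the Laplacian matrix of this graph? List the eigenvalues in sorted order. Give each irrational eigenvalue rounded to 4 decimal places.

[0, 2, 2, 2, 2, 2, 5, 5, 5, 5]

Reading degrees in the order [a, b, c, d, e, f, g, h, i, j] gives [3, 3, 3, 3, 3, 3, 3, 3, 3, 3]; set D = diag(3, 3, 3, 3, 3, 3, 3, 3, 3, 3) and form L = D - A. The multiplicity of 0 as a Laplacian eigenvalue equals the number of connected components. The single zero eigenvalue shows the graph is connected. The largest eigenvalue, 5, is at most the vertex count 10. There is one zero in the spectrum, matching the 1 component.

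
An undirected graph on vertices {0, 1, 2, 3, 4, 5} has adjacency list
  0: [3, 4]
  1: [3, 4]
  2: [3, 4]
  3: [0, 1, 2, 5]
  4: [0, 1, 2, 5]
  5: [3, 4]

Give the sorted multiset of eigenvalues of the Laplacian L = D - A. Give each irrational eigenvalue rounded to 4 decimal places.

[0, 2, 2, 2, 4, 6]

Reading degrees in the order [0, 1, 2, 3, 4, 5] gives [2, 2, 2, 4, 4, 2]; set D = diag(2, 2, 2, 4, 4, 2) and form L = D - A. Since every row of L sums to 0, the all-ones vector is in the kernel and 0 is an eigenvalue. The single zero eigenvalue shows the graph is connected. By the matrix-tree theorem the graph has (1/6) * product of the nonzero eigenvalues = 32 spanning trees. There is one zero in the spectrum, matching the 1 component.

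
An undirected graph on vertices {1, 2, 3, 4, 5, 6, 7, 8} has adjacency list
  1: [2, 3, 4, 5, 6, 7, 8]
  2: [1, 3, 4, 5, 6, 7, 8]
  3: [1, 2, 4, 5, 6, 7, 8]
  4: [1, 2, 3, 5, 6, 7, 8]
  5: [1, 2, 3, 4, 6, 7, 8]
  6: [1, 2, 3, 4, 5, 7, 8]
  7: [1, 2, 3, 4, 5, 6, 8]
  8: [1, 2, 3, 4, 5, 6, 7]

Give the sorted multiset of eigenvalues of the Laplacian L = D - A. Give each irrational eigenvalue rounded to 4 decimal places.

[0, 8, 8, 8, 8, 8, 8, 8]

With the vertex order [1, 2, 3, 4, 5, 6, 7, 8], the degrees are [7, 7, 7, 7, 7, 7, 7, 7], giving D = diag(7, 7, 7, 7, 7, 7, 7, 7) and L = D - A. L is symmetric positive semidefinite, so every eigenvalue is real and nonnegative. By the matrix-tree theorem the graph has (1/8) * product of the nonzero eigenvalues = 262144 spanning trees. There is one zero in the spectrum, matching the 1 component.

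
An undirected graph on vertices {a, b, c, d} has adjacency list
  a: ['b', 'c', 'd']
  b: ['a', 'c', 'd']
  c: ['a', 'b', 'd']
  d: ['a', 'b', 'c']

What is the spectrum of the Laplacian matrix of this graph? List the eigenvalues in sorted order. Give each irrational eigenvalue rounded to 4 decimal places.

[0, 4, 4, 4]

With the vertex order [a, b, c, d], the degrees are [3, 3, 3, 3], giving D = diag(3, 3, 3, 3) and L = D - A. Since every row of L sums to 0, the all-ones vector is in the kernel and 0 is an eigenvalue. The single zero eigenvalue shows the graph is connected. By the matrix-tree theorem the graph has (1/4) * product of the nonzero eigenvalues = 16 spanning trees.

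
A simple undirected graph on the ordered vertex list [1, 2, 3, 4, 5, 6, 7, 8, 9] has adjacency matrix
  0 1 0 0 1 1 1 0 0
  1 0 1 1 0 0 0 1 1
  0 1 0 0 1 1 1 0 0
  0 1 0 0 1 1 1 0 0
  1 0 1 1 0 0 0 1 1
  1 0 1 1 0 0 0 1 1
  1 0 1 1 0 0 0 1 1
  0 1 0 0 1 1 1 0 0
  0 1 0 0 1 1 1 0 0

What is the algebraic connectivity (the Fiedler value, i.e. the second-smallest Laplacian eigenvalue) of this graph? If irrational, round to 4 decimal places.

4

Each diagonal entry of L is the vertex degree and each off-diagonal entry is -1 where an edge is present, 0 otherwise; in the order [1, 2, 3, 4, 5, 6, 7, 8, 9] the diagonal is [4, 5, 4, 4, 5, 5, 5, 4, 4]. The sorted Laplacian eigenvalues are [0, 4, 4, 4, 4, 5, 5, 5, 9]; the algebraic connectivity is the second entry, 4. By the matrix-tree theorem the graph has (1/9) * product of the nonzero eigenvalues = 32000 spanning trees.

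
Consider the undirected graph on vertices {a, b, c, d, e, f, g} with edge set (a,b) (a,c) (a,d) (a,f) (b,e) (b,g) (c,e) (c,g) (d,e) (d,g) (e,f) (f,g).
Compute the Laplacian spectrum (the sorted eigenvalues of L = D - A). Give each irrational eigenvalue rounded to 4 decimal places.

Reading degrees in the order [a, b, c, d, e, f, g] gives [4, 3, 3, 3, 4, 3, 4]; set D = diag(4, 3, 3, 3, 4, 3, 4) and form L = D - A. L is symmetric positive semidefinite, so every eigenvalue is real and nonnegative. There is one zero in the spectrum, matching the 1 component. By the matrix-tree theorem the graph has (1/7) * product of the nonzero eigenvalues = 432 spanning trees.

[0, 3, 3, 3, 4, 4, 7]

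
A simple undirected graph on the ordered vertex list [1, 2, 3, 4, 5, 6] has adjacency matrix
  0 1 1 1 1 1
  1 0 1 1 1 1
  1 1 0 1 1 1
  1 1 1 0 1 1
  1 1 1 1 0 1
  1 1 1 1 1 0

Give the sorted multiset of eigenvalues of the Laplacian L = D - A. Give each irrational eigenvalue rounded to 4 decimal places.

[0, 6, 6, 6, 6, 6]

Each diagonal entry of L is the vertex degree and each off-diagonal entry is -1 where an edge is present, 0 otherwise; in the order [1, 2, 3, 4, 5, 6] the diagonal is [5, 5, 5, 5, 5, 5]. The multiplicity of 0 as a Laplacian eigenvalue equals the number of connected components. The eigenvalues sum to 30, which equals trace(L) = 2|E|.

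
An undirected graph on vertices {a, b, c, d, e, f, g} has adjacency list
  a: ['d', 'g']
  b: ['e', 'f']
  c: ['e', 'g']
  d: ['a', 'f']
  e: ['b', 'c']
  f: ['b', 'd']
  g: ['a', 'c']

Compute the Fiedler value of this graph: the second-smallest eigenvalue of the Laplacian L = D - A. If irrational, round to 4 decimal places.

With the vertex order [a, b, c, d, e, f, g], the degrees are [2, 2, 2, 2, 2, 2, 2], giving D = diag(2, 2, 2, 2, 2, 2, 2) and L = D - A. Computing the eigenvalues of L and sorting gives [0, 0.7530, 0.7530, 2.4450, 2.4450, 3.8019, 3.8019]. The Fiedler value lambda_2 = 0.7530 is strictly positive, so the graph is connected. By the matrix-tree theorem the graph has (1/7) * product of the nonzero eigenvalues = 7 spanning trees.

0.7530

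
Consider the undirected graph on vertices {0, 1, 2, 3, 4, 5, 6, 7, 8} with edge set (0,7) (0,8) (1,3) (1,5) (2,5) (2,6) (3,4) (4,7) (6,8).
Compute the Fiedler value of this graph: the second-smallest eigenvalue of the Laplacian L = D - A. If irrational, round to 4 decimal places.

0.4679

With the vertex order [0, 1, 2, 3, 4, 5, 6, 7, 8], the degrees are [2, 2, 2, 2, 2, 2, 2, 2, 2], giving D = diag(2, 2, 2, 2, 2, 2, 2, 2, 2) and L = D - A. Computing the eigenvalues of L and sorting gives [0, 0.4679, 0.4679, 1.6527, 1.6527, 3, 3, 3.8794, 3.8794]. The Fiedler value lambda_2 = 0.4679 is strictly positive, so the graph is connected. The largest eigenvalue, 3.8794, is at most the vertex count 9.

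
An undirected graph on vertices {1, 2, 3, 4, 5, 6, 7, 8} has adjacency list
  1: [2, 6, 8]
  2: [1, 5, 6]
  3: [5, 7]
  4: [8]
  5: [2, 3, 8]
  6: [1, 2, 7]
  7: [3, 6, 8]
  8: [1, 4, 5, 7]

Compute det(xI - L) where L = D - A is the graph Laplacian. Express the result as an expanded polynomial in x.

With the vertex order [1, 2, 3, 4, 5, 6, 7, 8], the degrees are [3, 3, 2, 1, 3, 3, 3, 4], giving D = diag(3, 3, 2, 1, 3, 3, 3, 4) and L = D - A. L has integer entries, so p(x) = det(xI - L) has integer coefficients. Expanding the determinant yields x^8 - 22x^7 + 198x^6 - 940x^5 + 2524x^4 - 3796x^3 + 2925x^2 - 880x. The coefficient of x^7 equals -trace(L) = -22, matching the sum of degrees. The eigenvalues sum to 22, which equals trace(L) = 2|E|. By the matrix-tree theorem the graph has (1/8) * product of the nonzero eigenvalues = 110 spanning trees.

x^8 - 22x^7 + 198x^6 - 940x^5 + 2524x^4 - 3796x^3 + 2925x^2 - 880x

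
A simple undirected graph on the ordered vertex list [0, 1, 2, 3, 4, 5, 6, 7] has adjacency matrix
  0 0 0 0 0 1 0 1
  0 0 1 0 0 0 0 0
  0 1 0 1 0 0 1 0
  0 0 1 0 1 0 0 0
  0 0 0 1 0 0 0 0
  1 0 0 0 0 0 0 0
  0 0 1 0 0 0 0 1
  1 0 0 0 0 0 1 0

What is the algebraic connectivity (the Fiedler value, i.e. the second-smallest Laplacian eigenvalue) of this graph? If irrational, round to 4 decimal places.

0.1864

With the vertex order [0, 1, 2, 3, 4, 5, 6, 7], the degrees are [2, 1, 3, 2, 1, 1, 2, 2], giving D = diag(2, 1, 3, 2, 1, 1, 2, 2) and L = D - A. The smallest Laplacian eigenvalue is always 0. The next one, lambda_2 = 0.1864, measures how hard the graph is to disconnect: larger values mean better connectivity. By the matrix-tree theorem the graph has (1/8) * product of the nonzero eigenvalues = 1 spanning tree.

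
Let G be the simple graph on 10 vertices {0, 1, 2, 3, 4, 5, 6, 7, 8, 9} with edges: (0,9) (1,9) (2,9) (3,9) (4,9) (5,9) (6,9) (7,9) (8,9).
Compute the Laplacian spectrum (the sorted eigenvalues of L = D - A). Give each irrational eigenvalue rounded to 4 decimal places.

[0, 1, 1, 1, 1, 1, 1, 1, 1, 10]

Each diagonal entry of L is the vertex degree and each off-diagonal entry is -1 where an edge is present, 0 otherwise; in the order [0, 1, 2, 3, 4, 5, 6, 7, 8, 9] the diagonal is [1, 1, 1, 1, 1, 1, 1, 1, 1, 9]. L is symmetric positive semidefinite, so every eigenvalue is real and nonnegative. The largest eigenvalue, 10, is at most the vertex count 10.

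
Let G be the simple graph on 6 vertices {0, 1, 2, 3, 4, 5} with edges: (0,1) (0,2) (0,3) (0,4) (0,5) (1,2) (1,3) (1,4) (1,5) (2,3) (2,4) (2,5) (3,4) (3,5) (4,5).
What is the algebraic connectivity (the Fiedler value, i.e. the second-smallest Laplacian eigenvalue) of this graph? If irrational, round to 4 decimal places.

6

Reading degrees in the order [0, 1, 2, 3, 4, 5] gives [5, 5, 5, 5, 5, 5]; set D = diag(5, 5, 5, 5, 5, 5) and form L = D - A. Computing the eigenvalues of L and sorting gives [0, 6, 6, 6, 6, 6]. The Fiedler value lambda_2 = 6 is strictly positive, so the graph is connected.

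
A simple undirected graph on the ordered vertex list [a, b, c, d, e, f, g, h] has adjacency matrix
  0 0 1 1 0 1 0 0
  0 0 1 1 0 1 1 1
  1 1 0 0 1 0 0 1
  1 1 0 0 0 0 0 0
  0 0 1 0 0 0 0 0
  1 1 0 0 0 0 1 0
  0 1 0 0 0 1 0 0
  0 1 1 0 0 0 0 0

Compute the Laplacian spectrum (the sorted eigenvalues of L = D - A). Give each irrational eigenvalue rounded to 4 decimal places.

[0, 0.7717, 1.5505, 1.6396, 2.8141, 4, 4.7746, 6.4495]

Reading degrees in the order [a, b, c, d, e, f, g, h] gives [3, 5, 4, 2, 1, 3, 2, 2]; set D = diag(3, 5, 4, 2, 1, 3, 2, 2) and form L = D - A. Since every row of L sums to 0, the all-ones vector is in the kernel and 0 is an eigenvalue. There is one zero in the spectrum, matching the 1 component.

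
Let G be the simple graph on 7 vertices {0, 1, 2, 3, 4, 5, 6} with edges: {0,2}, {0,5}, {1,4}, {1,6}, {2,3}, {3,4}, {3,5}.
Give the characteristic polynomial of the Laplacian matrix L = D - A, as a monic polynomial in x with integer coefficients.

Reading degrees in the order [0, 1, 2, 3, 4, 5, 6] gives [2, 2, 2, 3, 2, 2, 1]; set D = diag(2, 2, 2, 3, 2, 2, 1) and form L = D - A. L has integer entries, so p(x) = det(xI - L) has integer coefficients. Expanding the determinant yields x^7 - 14x^6 + 76x^5 - 202x^4 + 270x^3 - 162x^2 + 28x. The coefficient of x^6 equals -trace(L) = -14, matching the sum of degrees. The largest eigenvalue, 4.5772, is at most the vertex count 7. By the matrix-tree theorem the graph has (1/7) * product of the nonzero eigenvalues = 4 spanning trees.

x^7 - 14x^6 + 76x^5 - 202x^4 + 270x^3 - 162x^2 + 28x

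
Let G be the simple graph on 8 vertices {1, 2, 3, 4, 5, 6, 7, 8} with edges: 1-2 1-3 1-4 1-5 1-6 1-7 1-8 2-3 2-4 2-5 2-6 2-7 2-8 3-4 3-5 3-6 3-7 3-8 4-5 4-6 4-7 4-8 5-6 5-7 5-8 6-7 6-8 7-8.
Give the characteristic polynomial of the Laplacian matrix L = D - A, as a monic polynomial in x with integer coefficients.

Each diagonal entry of L is the vertex degree and each off-diagonal entry is -1 where an edge is present, 0 otherwise; in the order [1, 2, 3, 4, 5, 6, 7, 8] the diagonal is [7, 7, 7, 7, 7, 7, 7, 7]. Computing det(xI - L) by cofactor expansion (or equivalently via sum-over-permutations) gives x^8 - 56x^7 + 1344x^6 - 17920x^5 + 143360x^4 - 688128x^3 + 1835008x^2 - 2097152x. The coefficient of x^7 equals -trace(L) = -56, matching the sum of degrees. The eigenvalues sum to 56, which equals trace(L) = 2|E|. By the matrix-tree theorem the graph has (1/8) * product of the nonzero eigenvalues = 262144 spanning trees.

x^8 - 56x^7 + 1344x^6 - 17920x^5 + 143360x^4 - 688128x^3 + 1835008x^2 - 2097152x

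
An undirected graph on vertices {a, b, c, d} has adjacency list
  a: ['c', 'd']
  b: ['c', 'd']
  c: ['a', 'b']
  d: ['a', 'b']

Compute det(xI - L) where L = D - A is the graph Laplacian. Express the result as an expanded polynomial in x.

With the vertex order [a, b, c, d], the degrees are [2, 2, 2, 2], giving D = diag(2, 2, 2, 2) and L = D - A. Computing det(xI - L) by cofactor expansion (or equivalently via sum-over-permutations) gives x^4 - 8x^3 + 20x^2 - 16x. The constant term is 0 because L is singular (the all-ones vector lies in its kernel). The eigenvalues sum to 8, which equals trace(L) = 2|E|.

x^4 - 8x^3 + 20x^2 - 16x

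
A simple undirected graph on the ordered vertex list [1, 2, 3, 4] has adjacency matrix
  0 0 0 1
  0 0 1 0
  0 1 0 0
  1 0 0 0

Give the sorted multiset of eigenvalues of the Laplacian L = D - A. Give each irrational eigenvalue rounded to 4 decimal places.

[0, 0, 2, 2]

Each diagonal entry of L is the vertex degree and each off-diagonal entry is -1 where an edge is present, 0 otherwise; in the order [1, 2, 3, 4] the diagonal is [1, 1, 1, 1]. L is symmetric positive semidefinite, so every eigenvalue is real and nonnegative. The 2 zero eigenvalues correspond to the 2 connected components.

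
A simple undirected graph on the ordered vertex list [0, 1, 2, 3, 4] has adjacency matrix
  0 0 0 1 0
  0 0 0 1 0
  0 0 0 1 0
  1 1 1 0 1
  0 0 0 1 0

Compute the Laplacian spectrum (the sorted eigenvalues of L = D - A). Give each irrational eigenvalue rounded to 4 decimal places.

With the vertex order [0, 1, 2, 3, 4], the degrees are [1, 1, 1, 4, 1], giving D = diag(1, 1, 1, 4, 1) and L = D - A. Since every row of L sums to 0, the all-ones vector is in the kernel and 0 is an eigenvalue. The single zero eigenvalue shows the graph is connected. The eigenvalues sum to 8, which equals trace(L) = 2|E|.

[0, 1, 1, 1, 5]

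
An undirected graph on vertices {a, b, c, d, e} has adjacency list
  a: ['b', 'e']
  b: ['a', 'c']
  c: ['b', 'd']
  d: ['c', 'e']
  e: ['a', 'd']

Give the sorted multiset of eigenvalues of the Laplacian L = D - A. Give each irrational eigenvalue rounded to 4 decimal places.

With the vertex order [a, b, c, d, e], the degrees are [2, 2, 2, 2, 2], giving D = diag(2, 2, 2, 2, 2) and L = D - A. Diagonalising L (or applying a numerical eigensolver to the 5x5 matrix) gives the spectrum above. The single zero eigenvalue shows the graph is connected. By the matrix-tree theorem the graph has (1/5) * product of the nonzero eigenvalues = 5 spanning trees. The eigenvalues sum to 10, which equals trace(L) = 2|E|.

[0, 1.3820, 1.3820, 3.6180, 3.6180]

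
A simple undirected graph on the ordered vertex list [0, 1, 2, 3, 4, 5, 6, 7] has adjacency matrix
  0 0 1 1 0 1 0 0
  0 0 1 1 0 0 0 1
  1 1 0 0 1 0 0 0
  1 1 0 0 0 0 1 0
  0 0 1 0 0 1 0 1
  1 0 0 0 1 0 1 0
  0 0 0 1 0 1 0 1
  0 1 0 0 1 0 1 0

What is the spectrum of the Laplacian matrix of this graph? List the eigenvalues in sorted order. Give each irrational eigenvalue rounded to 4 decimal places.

[0, 2, 2, 2, 4, 4, 4, 6]

Each diagonal entry of L is the vertex degree and each off-diagonal entry is -1 where an edge is present, 0 otherwise; in the order [0, 1, 2, 3, 4, 5, 6, 7] the diagonal is [3, 3, 3, 3, 3, 3, 3, 3]. The multiplicity of 0 as a Laplacian eigenvalue equals the number of connected components. By the matrix-tree theorem the graph has (1/8) * product of the nonzero eigenvalues = 384 spanning trees. The eigenvalues sum to 24, which equals trace(L) = 2|E|.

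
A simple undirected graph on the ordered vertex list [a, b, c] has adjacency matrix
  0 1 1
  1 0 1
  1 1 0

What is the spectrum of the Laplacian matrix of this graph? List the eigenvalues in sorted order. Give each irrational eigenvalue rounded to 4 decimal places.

[0, 3, 3]

Each diagonal entry of L is the vertex degree and each off-diagonal entry is -1 where an edge is present, 0 otherwise; in the order [a, b, c] the diagonal is [2, 2, 2]. L is symmetric positive semidefinite, so every eigenvalue is real and nonnegative. The single zero eigenvalue shows the graph is connected. There is one zero in the spectrum, matching the 1 component.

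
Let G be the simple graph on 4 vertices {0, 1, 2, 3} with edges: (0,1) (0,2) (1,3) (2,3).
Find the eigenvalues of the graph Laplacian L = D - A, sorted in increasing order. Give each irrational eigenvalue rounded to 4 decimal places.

[0, 2, 2, 4]

Reading degrees in the order [0, 1, 2, 3] gives [2, 2, 2, 2]; set D = diag(2, 2, 2, 2) and form L = D - A. The multiplicity of 0 as a Laplacian eigenvalue equals the number of connected components. There is one zero in the spectrum, matching the 1 component. By the matrix-tree theorem the graph has (1/4) * product of the nonzero eigenvalues = 4 spanning trees.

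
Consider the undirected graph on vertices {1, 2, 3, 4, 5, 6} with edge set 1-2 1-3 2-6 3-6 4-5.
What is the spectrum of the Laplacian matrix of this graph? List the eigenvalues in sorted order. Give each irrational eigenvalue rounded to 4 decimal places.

[0, 0, 2, 2, 2, 4]

Each diagonal entry of L is the vertex degree and each off-diagonal entry is -1 where an edge is present, 0 otherwise; in the order [1, 2, 3, 4, 5, 6] the diagonal is [2, 2, 2, 1, 1, 2]. Diagonalising L (or applying a numerical eigensolver to the 6x6 matrix) gives the spectrum above. The 2 zero eigenvalues correspond to the 2 connected components. There are 2 zeros in the spectrum, matching the 2 components. The largest eigenvalue, 4, is at most the vertex count 6.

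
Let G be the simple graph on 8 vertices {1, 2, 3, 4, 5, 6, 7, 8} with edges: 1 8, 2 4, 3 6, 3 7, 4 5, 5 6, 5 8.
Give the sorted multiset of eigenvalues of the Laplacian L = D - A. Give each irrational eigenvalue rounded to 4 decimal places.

Reading degrees in the order [1, 2, 3, 4, 5, 6, 7, 8] gives [1, 1, 2, 2, 3, 2, 1, 2]; set D = diag(1, 1, 2, 2, 3, 2, 1, 2) and form L = D - A. Since every row of L sums to 0, the all-ones vector is in the kernel and 0 is an eigenvalue. The single zero eigenvalue shows the graph is connected.

[0, 0.2434, 0.3820, 1.1798, 2, 2.6180, 3.1386, 4.4383]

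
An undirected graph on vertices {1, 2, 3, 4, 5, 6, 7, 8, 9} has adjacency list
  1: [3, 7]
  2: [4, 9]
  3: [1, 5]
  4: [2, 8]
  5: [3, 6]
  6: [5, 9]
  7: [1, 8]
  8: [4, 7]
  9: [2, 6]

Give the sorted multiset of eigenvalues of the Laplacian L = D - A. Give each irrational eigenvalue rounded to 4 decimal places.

[0, 0.4679, 0.4679, 1.6527, 1.6527, 3, 3, 3.8794, 3.8794]

Each diagonal entry of L is the vertex degree and each off-diagonal entry is -1 where an edge is present, 0 otherwise; in the order [1, 2, 3, 4, 5, 6, 7, 8, 9] the diagonal is [2, 2, 2, 2, 2, 2, 2, 2, 2]. The multiplicity of 0 as a Laplacian eigenvalue equals the number of connected components. The single zero eigenvalue shows the graph is connected. The eigenvalues sum to 18, which equals trace(L) = 2|E|. The largest eigenvalue, 3.8794, is at most the vertex count 9.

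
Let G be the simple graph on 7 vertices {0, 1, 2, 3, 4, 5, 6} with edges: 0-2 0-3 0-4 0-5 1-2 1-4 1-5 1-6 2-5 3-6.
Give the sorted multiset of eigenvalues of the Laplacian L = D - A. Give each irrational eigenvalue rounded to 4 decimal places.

Each diagonal entry of L is the vertex degree and each off-diagonal entry is -1 where an edge is present, 0 otherwise; in the order [0, 1, 2, 3, 4, 5, 6] the diagonal is [4, 4, 3, 2, 2, 3, 2]. The multiplicity of 0 as a Laplacian eigenvalue equals the number of connected components. The single zero eigenvalue shows the graph is connected. The largest eigenvalue, 5.7913, is at most the vertex count 7. The eigenvalues sum to 20, which equals trace(L) = 2|E|.

[0, 1.2087, 2, 2.3820, 4, 4.6180, 5.7913]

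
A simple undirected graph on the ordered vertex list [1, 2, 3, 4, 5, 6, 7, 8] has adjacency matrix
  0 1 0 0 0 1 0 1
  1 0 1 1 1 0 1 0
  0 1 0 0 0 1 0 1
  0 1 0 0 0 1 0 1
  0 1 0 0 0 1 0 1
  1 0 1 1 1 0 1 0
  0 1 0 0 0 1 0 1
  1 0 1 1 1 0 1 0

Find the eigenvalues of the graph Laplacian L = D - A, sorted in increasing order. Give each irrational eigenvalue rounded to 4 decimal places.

With the vertex order [1, 2, 3, 4, 5, 6, 7, 8], the degrees are [3, 5, 3, 3, 3, 5, 3, 5], giving D = diag(3, 5, 3, 3, 3, 5, 3, 5) and L = D - A. Diagonalising L (or applying a numerical eigensolver to the 8x8 matrix) gives the spectrum above. By the matrix-tree theorem the graph has (1/8) * product of the nonzero eigenvalues = 2025 spanning trees. There is one zero in the spectrum, matching the 1 component.

[0, 3, 3, 3, 3, 5, 5, 8]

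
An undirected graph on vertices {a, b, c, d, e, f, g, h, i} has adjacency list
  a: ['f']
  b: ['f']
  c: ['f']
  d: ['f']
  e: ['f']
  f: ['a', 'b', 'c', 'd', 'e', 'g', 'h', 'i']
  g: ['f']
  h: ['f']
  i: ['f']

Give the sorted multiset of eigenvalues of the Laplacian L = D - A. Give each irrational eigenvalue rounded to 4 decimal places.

[0, 1, 1, 1, 1, 1, 1, 1, 9]

Reading degrees in the order [a, b, c, d, e, f, g, h, i] gives [1, 1, 1, 1, 1, 8, 1, 1, 1]; set D = diag(1, 1, 1, 1, 1, 8, 1, 1, 1) and form L = D - A. Since every row of L sums to 0, the all-ones vector is in the kernel and 0 is an eigenvalue. There is one zero in the spectrum, matching the 1 component.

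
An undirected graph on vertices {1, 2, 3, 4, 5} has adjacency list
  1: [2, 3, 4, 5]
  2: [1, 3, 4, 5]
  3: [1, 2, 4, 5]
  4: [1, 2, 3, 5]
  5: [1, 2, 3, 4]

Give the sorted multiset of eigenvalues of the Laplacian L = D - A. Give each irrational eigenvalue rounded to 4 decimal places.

[0, 5, 5, 5, 5]

With the vertex order [1, 2, 3, 4, 5], the degrees are [4, 4, 4, 4, 4], giving D = diag(4, 4, 4, 4, 4) and L = D - A. Diagonalising L (or applying a numerical eigensolver to the 5x5 matrix) gives the spectrum above. The single zero eigenvalue shows the graph is connected. The eigenvalues sum to 20, which equals trace(L) = 2|E|.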